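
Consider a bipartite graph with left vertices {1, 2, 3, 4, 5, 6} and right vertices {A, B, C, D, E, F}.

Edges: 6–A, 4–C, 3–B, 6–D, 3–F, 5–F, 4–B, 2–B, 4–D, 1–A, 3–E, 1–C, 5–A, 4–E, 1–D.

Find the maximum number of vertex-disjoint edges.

6

A valid assignment of size 6: 1-C, 2-B, 3-F, 4-E, 5-A, 6-D.
All 6 left vertices are matched, so no larger matching exists.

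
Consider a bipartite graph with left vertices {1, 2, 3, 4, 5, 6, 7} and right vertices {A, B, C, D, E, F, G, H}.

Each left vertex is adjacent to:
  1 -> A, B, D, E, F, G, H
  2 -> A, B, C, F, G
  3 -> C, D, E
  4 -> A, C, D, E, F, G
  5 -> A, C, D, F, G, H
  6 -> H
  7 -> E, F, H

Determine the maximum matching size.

One maximum matching: 1→G, 2→B, 3→C, 4→F, 5→A, 6→H, 7→E.
All 7 left vertices are matched, so no larger matching exists.

7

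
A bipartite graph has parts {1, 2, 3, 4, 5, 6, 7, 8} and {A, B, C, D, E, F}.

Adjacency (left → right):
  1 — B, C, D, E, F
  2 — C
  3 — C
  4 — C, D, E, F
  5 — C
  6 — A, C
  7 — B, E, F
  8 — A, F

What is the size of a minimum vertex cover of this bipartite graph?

{1, 4, 6, 7, 8, C} is a vertex cover of size 6: every edge has an endpoint in this set.
No smaller cover exists because 1–E, 2–C, 4–D, 6–A, 7–B, 8–F is a matching of size 6, and a cover must include an endpoint of each of these disjoint edges (König's theorem).

6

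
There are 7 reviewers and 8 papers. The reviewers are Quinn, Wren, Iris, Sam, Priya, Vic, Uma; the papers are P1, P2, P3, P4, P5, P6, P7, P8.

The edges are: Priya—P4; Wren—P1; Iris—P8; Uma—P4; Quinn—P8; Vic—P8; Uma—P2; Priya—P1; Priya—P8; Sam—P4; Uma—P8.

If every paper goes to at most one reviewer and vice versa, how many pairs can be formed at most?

4

A valid assignment of size 4: Quinn→P8, Wren→P1, Sam→P4, Uma→P2.
The set {Quinn, Wren, Iris, Sam, Priya, Vic} has only 3 neighbours ({P1, P4, P8}), so by Hall's theorem at most 4 of the 7 reviewers can be matched.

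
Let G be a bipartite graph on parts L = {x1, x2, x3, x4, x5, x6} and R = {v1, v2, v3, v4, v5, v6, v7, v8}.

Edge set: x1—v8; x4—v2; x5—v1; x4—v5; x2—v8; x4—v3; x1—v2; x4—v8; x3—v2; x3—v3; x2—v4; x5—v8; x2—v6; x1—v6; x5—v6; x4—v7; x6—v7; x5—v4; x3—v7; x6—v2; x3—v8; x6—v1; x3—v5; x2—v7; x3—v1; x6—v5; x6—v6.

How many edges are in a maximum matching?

One maximum matching: x1–v6, x2–v7, x3–v8, x4–v3, x5–v1, x6–v2.
All 6 left vertices are matched, so no larger matching exists.

6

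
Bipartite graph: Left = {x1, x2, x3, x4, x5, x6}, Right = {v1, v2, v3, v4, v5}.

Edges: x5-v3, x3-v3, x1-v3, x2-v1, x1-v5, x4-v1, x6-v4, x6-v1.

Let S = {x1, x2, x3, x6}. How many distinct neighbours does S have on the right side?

The union of neighbours of {x1, x2, x3, x6} is {v1, v3, v4, v5}, which has 4 elements.
Since |N(S)| = 4 ≥ |S| = 4, Hall's condition holds for this subset.

4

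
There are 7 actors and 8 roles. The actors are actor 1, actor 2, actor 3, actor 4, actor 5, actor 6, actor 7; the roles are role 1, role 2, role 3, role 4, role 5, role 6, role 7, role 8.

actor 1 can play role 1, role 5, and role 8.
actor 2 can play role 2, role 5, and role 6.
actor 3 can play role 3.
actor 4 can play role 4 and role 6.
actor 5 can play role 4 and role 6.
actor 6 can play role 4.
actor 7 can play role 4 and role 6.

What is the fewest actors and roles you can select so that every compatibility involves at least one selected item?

The 5 edges actor 1–role 1, actor 2–role 5, actor 3–role 3, actor 4–role 4, actor 5–role 6 form a matching, so any vertex cover needs at least 5 vertices (one per matched edge).
Conversely {actor 1, actor 2, actor 3, role 4, role 6} meets every edge and has exactly 5 vertices, so 5 is optimal.

5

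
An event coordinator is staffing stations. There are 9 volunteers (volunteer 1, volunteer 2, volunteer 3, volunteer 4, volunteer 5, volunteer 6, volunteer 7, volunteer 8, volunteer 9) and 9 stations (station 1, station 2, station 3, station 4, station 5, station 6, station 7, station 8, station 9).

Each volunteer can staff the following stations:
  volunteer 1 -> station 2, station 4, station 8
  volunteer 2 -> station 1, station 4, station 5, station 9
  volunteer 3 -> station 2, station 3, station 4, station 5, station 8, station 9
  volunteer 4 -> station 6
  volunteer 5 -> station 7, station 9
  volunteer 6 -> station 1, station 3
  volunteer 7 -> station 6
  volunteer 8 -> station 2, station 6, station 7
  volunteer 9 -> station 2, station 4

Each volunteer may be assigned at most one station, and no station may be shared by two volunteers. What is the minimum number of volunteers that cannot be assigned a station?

1

For example, pair volunteer 1-station 4, volunteer 2-station 1, volunteer 3-station 8, volunteer 4-station 6, volunteer 5-station 9, volunteer 6-station 3, volunteer 8-station 7, volunteer 9-station 2.
The set {volunteer 4, volunteer 7} has only 1 neighbour ({station 6}), so by Hall's theorem at most 8 of the 9 volunteers can be matched.
That matches 8 of the 9, leaving 1 unmatched; no matching can do better.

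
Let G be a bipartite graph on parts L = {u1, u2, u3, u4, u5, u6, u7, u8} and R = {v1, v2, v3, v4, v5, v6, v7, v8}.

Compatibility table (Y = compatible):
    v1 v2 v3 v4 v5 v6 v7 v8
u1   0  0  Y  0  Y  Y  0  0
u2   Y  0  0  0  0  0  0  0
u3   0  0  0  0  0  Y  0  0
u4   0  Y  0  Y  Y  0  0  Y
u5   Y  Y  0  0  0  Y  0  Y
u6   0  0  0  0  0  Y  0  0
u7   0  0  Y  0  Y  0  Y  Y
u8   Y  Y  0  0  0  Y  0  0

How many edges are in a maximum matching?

For example, pair u1–v3, u2–v1, u3–v6, u4–v4, u5–v8, u7–v7, u8–v2.
The set {u3, u6} has only 1 neighbour ({v6}), so by Hall's theorem at most 7 of the 8 left vertices can be matched.

7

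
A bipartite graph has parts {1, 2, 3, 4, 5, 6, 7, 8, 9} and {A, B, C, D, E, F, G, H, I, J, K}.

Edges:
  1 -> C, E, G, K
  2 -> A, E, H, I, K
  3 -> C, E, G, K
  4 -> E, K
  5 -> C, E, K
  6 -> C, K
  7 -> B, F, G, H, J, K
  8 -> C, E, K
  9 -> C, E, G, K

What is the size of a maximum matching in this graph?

For example, pair 1→G, 2→A, 3→C, 4→K, 5→E, 7→J.
The set {1, 3, 4, 5, 6, 8, 9} has only 4 neighbours ({C, E, G, K}), so by Hall's theorem at most 6 of the 9 left vertices can be matched.

6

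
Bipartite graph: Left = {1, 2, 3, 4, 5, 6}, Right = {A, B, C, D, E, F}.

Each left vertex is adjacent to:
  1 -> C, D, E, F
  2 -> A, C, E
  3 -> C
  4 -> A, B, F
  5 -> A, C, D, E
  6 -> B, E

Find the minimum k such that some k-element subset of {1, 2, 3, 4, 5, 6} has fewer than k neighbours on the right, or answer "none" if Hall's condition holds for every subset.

A matching saturating every left vertex exists, for instance 1→D, 2→A, 3→C, 4→F, 5→E, 6→B.
By Hall's marriage theorem, this means |N(S)| ≥ |S| for every subset S, so no violating subset exists.

none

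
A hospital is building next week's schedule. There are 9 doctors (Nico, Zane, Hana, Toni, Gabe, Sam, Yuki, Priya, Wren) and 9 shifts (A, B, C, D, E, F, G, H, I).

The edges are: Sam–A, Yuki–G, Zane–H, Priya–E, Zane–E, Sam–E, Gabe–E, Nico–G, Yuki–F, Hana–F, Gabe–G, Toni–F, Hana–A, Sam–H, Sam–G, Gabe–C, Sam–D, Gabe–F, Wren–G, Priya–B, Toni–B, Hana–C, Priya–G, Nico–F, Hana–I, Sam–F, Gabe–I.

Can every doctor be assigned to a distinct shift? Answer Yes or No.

No

The set {Nico, Yuki, Wren} has only 2 neighbours ({F, G}), so by Hall's theorem at most 8 of the 9 doctors can be matched.
Hence no matching covers every doctor.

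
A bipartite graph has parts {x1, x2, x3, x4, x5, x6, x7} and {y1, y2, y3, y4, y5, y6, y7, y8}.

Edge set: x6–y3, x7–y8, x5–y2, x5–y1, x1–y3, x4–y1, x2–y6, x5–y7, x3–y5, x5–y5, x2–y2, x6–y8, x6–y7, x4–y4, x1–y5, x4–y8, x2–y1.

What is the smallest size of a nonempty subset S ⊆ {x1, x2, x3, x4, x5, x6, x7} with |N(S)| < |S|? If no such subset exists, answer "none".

none

A matching saturating every left vertex exists, for instance x1→y3, x2→y2, x3→y5, x4→y4, x5→y1, x6→y7, x7→y8.
By Hall's marriage theorem, this means |N(S)| ≥ |S| for every subset S, so no violating subset exists.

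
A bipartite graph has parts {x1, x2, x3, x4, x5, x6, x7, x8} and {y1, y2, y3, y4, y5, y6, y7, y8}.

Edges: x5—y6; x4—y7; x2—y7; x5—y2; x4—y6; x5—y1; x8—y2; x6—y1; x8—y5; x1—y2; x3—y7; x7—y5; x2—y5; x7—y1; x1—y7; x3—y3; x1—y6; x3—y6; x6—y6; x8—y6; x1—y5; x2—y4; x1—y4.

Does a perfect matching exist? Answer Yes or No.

No

The set {x1, x2, x4, x5, x6, x7, x8} has only 6 neighbours ({y1, y2, y4, y5, y6, y7}), so by Hall's theorem at most 7 of the 8 left vertices can be matched.
Hence no matching covers every left vertex.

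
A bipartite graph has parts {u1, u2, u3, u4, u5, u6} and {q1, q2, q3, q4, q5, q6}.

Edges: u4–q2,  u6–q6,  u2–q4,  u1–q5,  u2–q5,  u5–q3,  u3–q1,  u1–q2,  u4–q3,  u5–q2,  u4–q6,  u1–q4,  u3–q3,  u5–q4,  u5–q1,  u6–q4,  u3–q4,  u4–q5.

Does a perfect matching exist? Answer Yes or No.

Yes

One maximum matching: u1-q5, u2-q4, u3-q1, u4-q2, u5-q3, u6-q6.
All 6 left vertices are covered.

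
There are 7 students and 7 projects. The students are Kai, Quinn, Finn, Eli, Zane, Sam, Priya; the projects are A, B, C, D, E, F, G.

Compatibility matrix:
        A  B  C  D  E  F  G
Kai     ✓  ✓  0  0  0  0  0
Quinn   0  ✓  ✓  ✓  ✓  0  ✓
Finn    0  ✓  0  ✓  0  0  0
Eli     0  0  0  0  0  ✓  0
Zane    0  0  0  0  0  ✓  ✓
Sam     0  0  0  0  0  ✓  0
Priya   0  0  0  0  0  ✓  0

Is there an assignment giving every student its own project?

No

The set {Eli, Sam, Priya} has only 1 neighbour ({F}), so by Hall's theorem at most 5 of the 7 students can be matched.
Hence no matching covers every student.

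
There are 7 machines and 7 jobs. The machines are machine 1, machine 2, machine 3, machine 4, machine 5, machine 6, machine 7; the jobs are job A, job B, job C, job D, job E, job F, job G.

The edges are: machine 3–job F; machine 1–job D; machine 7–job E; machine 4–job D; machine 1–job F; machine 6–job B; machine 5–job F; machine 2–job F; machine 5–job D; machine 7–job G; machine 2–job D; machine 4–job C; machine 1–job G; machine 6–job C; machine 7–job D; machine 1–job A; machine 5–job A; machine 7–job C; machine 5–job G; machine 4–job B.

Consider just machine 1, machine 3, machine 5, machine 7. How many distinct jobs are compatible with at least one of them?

6

The union of neighbours of {machine 1, machine 3, machine 5, machine 7} is {job A, job C, job D, job E, job F, job G}, which has 6 elements.
Since |N(S)| = 6 ≥ |S| = 4, Hall's condition holds for this subset.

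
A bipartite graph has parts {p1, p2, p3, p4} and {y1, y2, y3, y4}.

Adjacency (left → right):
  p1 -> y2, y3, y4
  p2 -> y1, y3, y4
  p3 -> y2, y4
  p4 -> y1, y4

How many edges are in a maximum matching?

One maximum matching: p1→y2, p2→y3, p3→y4, p4→y1.
This saturates every left vertex, so 4 is the maximum.

4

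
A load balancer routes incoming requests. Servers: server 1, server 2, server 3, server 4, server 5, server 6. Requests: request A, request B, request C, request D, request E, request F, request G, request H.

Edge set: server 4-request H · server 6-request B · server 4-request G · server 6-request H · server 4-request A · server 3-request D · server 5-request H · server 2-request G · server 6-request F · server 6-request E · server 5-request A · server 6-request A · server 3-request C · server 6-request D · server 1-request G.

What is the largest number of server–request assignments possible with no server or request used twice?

One maximum matching: server 1-request G, server 3-request C, server 4-request A, server 5-request H, server 6-request E.
The set {server 1, server 2} has only 1 neighbour ({request G}), so by Hall's theorem at most 5 of the 6 servers can be matched.

5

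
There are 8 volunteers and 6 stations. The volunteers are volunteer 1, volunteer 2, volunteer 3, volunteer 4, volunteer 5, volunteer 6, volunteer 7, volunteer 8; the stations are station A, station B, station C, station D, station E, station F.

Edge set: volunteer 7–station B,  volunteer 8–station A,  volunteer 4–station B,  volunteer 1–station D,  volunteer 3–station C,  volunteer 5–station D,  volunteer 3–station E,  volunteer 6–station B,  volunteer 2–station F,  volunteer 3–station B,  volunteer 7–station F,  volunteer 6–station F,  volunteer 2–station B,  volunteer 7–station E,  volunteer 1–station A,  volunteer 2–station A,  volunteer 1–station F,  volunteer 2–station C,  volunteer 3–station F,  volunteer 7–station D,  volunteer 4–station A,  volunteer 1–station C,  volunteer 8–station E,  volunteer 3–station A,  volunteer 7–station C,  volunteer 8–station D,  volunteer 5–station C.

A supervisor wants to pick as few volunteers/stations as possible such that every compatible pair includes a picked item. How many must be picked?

6

The 6 edges volunteer 1–station D, volunteer 2–station F, volunteer 3–station E, volunteer 4–station A, volunteer 5–station C, volunteer 6–station B form a matching, so any vertex cover needs at least 6 vertices (one per matched edge).
Conversely {station A, station B, station C, station D, station E, station F} meets every edge and has exactly 6 vertices, so 6 is optimal.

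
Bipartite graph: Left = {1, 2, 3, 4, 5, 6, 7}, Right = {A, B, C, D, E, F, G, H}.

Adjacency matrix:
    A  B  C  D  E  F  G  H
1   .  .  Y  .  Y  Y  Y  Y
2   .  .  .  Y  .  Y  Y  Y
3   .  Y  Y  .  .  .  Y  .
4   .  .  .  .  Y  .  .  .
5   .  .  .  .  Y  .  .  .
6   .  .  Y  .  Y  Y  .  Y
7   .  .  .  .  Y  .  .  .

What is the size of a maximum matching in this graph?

5

For example, pair 1-G, 2-F, 3-B, 4-E, 6-H.
The set {4, 5, 7} has only 1 neighbour ({E}), so by Hall's theorem at most 5 of the 7 left vertices can be matched.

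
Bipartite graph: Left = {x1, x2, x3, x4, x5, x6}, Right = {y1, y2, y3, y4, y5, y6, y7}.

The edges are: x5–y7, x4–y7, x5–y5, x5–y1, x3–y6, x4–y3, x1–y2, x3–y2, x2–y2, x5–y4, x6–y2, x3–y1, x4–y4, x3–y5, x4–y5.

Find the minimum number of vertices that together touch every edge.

{x3, x4, x5, y2} is a vertex cover of size 4: every edge has an endpoint in this set.
No smaller cover exists because x1–y2, x3–y1, x4–y3, x5–y7 is a matching of size 4, and a cover must include an endpoint of each of these disjoint edges (König's theorem).

4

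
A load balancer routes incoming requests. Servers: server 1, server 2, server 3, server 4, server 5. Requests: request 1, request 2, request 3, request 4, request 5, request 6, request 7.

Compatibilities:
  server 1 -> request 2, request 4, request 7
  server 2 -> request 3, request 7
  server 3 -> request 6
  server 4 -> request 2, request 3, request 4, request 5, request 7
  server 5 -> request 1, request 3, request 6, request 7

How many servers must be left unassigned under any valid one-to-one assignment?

A valid assignment of size 5: server 1→request 2, server 2→request 3, server 3→request 6, server 4→request 4, server 5→request 7.
All 5 servers are matched, so no larger matching exists.
That matches 5 of the 5, leaving 0 unmatched; no matching can do better.

0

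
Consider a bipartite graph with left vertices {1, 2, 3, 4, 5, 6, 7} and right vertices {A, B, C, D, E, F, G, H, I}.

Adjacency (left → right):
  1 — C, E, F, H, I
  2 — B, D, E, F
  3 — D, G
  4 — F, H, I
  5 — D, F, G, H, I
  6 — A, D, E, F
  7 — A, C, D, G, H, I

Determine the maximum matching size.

7

One maximum matching: 1–E, 2–B, 3–D, 4–I, 5–H, 6–F, 7–G.
All 7 left vertices are matched, so no larger matching exists.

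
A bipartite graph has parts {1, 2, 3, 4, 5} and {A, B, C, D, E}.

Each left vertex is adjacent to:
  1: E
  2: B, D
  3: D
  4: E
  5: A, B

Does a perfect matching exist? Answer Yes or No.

The set {1, 4} has only 1 neighbour ({E}), so by Hall's theorem at most 4 of the 5 left vertices can be matched.
Hence no matching covers every left vertex.

No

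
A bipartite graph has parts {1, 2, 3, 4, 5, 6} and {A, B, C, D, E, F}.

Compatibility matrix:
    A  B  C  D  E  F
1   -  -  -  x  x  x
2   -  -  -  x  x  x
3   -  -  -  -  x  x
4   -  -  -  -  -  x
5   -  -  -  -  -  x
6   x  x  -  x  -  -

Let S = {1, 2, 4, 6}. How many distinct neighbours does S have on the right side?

5

The union of neighbours of {1, 2, 4, 6} is {A, B, D, E, F}, which has 5 elements.
Since |N(S)| = 5 ≥ |S| = 4, Hall's condition holds for this subset.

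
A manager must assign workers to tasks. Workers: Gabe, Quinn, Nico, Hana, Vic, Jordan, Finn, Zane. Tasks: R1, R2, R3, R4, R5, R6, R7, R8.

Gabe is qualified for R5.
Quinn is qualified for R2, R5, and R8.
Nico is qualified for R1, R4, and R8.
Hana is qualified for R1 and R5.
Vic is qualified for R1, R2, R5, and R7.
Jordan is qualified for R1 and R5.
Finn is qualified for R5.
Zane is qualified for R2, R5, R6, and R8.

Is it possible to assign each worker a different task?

The set {Gabe, Hana, Jordan, Finn} has only 2 neighbours ({R1, R5}), so by Hall's theorem at most 6 of the 8 workers can be matched.
Hence no matching covers every worker.

No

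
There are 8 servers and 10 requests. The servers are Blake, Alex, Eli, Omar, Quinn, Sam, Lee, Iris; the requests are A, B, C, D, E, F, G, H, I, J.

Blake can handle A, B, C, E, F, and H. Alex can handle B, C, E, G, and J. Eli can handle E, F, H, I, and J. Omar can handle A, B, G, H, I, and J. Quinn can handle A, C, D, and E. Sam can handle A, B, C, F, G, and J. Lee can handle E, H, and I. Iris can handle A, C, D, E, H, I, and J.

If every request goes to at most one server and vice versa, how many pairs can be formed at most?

One maximum matching: Blake-A, Alex-C, Eli-E, Omar-G, Quinn-D, Sam-B, Lee-H, Iris-J.
This saturates every server, so 8 is the maximum.

8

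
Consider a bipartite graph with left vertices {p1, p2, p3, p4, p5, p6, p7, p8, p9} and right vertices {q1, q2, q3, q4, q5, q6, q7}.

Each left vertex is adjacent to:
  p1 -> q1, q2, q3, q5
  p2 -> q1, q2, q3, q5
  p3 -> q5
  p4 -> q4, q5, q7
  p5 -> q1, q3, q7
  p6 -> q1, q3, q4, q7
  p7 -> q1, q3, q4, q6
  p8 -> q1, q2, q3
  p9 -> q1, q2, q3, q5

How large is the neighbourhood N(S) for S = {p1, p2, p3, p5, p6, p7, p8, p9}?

7

The union of neighbours of {p1, p2, p3, p5, p6, p7, p8, p9} is {q1, q2, q3, q4, q5, q6, q7}, which has 7 elements.
Since |N(S)| = 7 < |S| = 8, Hall's condition fails for this subset.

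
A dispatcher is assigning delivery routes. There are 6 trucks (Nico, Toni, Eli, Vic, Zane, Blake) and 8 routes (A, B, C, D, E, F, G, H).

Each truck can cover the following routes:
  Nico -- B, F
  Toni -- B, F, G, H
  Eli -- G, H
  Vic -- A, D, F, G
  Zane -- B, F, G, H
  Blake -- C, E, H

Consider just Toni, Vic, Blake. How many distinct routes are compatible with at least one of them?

The union of neighbours of {Toni, Vic, Blake} is {A, B, C, D, E, F, G, H}, which has 8 elements.
Since |N(S)| = 8 ≥ |S| = 3, Hall's condition holds for this subset.

8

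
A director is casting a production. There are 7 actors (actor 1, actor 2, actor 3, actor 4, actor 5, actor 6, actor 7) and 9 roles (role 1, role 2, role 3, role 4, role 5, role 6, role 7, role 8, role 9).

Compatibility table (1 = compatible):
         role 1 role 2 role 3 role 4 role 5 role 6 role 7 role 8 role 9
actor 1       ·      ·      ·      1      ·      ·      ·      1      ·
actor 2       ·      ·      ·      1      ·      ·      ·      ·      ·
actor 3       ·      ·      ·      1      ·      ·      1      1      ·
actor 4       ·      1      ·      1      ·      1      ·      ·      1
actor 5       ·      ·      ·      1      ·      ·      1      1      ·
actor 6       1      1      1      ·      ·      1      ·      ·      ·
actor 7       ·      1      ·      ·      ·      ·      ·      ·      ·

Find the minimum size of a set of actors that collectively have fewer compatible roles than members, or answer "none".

4

Take S = {actor 1, actor 2, actor 3, actor 5}. Its neighbourhood is {role 4, role 7, role 8}, so |N(S)| = 3 < |S| = 4.
Every subset of size less than 4 has at least as many neighbours as members, so 4 is the minimum.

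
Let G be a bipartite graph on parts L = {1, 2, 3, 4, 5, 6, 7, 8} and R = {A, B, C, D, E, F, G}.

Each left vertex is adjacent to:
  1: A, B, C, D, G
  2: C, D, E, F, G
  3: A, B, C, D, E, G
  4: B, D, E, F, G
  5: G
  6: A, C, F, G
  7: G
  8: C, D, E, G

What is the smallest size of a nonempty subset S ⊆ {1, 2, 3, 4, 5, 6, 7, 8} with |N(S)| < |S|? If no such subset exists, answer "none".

Take S = {5, 7}. Its neighbourhood is {G}, so |N(S)| = 1 < |S| = 2.
No single vertex violates Hall's condition since each has at least one neighbour, so 2 is the minimum.

2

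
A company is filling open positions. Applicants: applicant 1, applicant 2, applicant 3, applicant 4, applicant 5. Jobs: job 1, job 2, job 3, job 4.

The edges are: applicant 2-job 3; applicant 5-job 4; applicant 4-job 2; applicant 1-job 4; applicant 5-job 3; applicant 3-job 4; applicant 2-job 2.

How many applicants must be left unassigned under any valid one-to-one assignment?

2

For example, pair applicant 1→job 4, applicant 2→job 3, applicant 4→job 2.
The set {applicant 1, applicant 2, applicant 3, applicant 4, applicant 5} has only 3 neighbours ({job 2, job 3, job 4}), so by Hall's theorem at most 3 of the 5 applicants can be matched.
That matches 3 of the 5, leaving 2 unmatched; no matching can do better.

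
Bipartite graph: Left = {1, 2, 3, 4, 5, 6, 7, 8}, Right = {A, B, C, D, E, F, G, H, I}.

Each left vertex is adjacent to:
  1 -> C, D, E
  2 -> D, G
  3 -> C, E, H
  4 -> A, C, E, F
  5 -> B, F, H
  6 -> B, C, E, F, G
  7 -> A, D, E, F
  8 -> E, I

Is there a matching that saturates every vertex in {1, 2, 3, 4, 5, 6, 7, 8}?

Yes

For example, pair 1-C, 2-G, 3-H, 4-A, 5-F, 6-B, 7-D, 8-E.
All 8 left vertices are covered.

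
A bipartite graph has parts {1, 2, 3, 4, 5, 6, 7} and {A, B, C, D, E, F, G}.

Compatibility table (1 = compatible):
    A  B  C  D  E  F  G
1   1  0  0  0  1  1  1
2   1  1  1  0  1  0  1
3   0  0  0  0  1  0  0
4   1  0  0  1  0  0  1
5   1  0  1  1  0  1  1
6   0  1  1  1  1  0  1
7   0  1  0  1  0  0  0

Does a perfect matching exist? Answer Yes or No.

For example, pair 1→F, 2→G, 3→E, 4→A, 5→C, 6→D, 7→B.
Every left vertex is matched, so this is a perfect matching.

Yes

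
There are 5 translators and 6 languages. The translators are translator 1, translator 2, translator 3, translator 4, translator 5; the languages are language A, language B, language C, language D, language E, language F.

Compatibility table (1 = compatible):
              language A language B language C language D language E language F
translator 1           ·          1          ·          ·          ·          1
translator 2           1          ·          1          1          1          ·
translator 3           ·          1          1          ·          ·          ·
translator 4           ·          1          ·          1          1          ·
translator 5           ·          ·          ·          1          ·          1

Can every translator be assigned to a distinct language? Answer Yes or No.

Yes

A valid assignment of size 5: translator 1→language B, translator 2→language D, translator 3→language C, translator 4→language E, translator 5→language F.
All 5 translators are covered.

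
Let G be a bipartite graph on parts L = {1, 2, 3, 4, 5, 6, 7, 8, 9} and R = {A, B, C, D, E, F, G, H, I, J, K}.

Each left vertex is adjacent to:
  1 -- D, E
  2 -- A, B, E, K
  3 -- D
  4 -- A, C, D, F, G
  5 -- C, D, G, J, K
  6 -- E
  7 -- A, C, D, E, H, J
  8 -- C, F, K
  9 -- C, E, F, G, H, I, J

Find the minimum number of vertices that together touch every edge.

8

{2, 4, 5, 7, 8, 9, D, E} is a vertex cover of size 8: every edge has an endpoint in this set.
No smaller cover exists because 1–E, 2–B, 3–D, 4–G, 5–K, 7–A, 8–F, 9–J is a matching of size 8, and a cover must include an endpoint of each of these disjoint edges (König's theorem).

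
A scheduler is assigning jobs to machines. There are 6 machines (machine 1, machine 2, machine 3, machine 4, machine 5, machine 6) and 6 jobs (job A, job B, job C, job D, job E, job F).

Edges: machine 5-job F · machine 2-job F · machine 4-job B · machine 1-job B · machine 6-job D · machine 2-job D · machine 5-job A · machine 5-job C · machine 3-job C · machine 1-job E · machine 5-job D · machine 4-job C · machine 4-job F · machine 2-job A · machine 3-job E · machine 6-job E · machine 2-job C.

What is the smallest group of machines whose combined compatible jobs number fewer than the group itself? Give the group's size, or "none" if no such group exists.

A matching saturating every machine exists, for instance machine 1→job E, machine 2→job F, machine 3→job C, machine 4→job B, machine 5→job A, machine 6→job D.
By Hall's marriage theorem, this means |N(S)| ≥ |S| for every subset S, so no violating subset exists.

none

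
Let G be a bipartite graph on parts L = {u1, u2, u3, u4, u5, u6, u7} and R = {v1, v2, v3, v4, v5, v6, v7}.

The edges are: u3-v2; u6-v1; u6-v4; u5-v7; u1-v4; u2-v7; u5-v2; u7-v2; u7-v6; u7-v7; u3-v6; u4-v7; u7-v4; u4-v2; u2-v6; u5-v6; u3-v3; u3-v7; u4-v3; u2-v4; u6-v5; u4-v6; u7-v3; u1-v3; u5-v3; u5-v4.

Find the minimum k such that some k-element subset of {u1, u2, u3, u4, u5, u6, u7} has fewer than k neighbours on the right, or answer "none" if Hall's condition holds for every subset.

Take S = {u1, u2, u3, u4, u5, u7}. Its neighbourhood is {v2, v3, v4, v6, v7}, so |N(S)| = 5 < |S| = 6.
Every subset of size less than 6 has at least as many neighbours as members, so 6 is the minimum.

6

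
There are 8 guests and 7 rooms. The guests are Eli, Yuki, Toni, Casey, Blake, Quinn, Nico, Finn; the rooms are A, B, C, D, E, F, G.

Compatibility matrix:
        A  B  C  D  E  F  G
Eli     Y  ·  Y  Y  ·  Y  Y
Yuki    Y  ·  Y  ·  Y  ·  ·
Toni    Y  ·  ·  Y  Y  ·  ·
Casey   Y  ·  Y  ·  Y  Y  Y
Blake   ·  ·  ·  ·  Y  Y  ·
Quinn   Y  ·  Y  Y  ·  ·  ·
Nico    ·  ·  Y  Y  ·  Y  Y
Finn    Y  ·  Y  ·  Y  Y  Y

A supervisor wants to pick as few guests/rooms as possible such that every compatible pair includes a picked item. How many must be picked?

6

The 6 edges Eli–A, Yuki–E, Toni–D, Casey–G, Blake–F, Quinn–C form a matching, so any vertex cover needs at least 6 vertices (one per matched edge).
Conversely {A, C, D, E, F, G} meets every edge and has exactly 6 vertices, so 6 is optimal.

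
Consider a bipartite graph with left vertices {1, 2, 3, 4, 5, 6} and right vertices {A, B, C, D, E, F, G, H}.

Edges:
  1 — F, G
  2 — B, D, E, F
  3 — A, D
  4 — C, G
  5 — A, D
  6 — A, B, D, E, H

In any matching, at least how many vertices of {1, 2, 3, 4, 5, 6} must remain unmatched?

One maximum matching: 1–F, 2–B, 3–A, 4–C, 5–D, 6–E.
This saturates every left vertex, so 6 is the maximum.
That matches 6 of the 6, leaving 0 unmatched; no matching can do better.

0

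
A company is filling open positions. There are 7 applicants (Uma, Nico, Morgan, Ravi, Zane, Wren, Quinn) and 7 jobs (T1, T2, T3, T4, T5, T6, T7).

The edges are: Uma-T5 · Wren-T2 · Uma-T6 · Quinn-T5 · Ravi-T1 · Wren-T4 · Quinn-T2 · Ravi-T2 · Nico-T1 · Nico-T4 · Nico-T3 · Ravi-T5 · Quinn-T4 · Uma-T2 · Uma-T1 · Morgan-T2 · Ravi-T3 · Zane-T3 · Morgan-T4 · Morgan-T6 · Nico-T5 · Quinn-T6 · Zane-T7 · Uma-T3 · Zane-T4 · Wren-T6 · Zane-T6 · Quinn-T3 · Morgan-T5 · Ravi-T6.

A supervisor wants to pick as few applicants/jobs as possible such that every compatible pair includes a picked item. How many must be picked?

7

{Uma, Nico, Morgan, Ravi, Zane, Wren, Quinn} is a vertex cover of size 7: every edge has an endpoint in this set.
No smaller cover exists because Uma–T1, Nico–T5, Morgan–T6, Ravi–T3, Zane–T7, Wren–T2, Quinn–T4 is a matching of size 7, and a cover must include an endpoint of each of these disjoint edges (König's theorem).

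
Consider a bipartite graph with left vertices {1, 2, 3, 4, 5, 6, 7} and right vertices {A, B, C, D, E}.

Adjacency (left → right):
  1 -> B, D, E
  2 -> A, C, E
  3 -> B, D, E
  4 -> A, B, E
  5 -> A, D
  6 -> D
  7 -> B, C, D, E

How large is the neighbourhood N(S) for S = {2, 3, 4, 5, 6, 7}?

5

The union of neighbours of {2, 3, 4, 5, 6, 7} is {A, B, C, D, E}, which has 5 elements.
Since |N(S)| = 5 < |S| = 6, Hall's condition fails for this subset.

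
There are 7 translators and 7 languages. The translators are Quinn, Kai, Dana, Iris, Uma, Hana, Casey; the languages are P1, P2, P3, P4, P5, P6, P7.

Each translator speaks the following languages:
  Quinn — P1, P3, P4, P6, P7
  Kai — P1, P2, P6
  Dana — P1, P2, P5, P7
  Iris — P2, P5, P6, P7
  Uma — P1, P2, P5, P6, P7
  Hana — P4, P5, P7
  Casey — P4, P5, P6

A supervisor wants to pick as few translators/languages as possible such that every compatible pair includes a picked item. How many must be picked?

7

A maximum matching has 7 edges (e.g. Quinn–P3, Kai–P6, Dana–P1, Iris–P7, Uma–P2, Hana–P4, Casey–P5).
By König's theorem the minimum vertex cover has the same size. One such cover is {Quinn, Kai, Dana, Iris, Uma, Hana, Casey}.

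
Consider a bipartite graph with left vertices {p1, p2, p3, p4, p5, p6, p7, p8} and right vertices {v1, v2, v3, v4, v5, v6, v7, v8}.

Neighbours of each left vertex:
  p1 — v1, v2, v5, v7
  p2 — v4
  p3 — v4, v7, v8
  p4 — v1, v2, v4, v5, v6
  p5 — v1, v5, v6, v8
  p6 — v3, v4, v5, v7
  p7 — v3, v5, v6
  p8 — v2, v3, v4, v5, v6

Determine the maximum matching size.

A valid assignment of size 8: p1–v2, p2–v4, p3–v8, p4–v6, p5–v1, p6–v7, p7–v5, p8–v3.
All 8 left vertices are matched, so no larger matching exists.

8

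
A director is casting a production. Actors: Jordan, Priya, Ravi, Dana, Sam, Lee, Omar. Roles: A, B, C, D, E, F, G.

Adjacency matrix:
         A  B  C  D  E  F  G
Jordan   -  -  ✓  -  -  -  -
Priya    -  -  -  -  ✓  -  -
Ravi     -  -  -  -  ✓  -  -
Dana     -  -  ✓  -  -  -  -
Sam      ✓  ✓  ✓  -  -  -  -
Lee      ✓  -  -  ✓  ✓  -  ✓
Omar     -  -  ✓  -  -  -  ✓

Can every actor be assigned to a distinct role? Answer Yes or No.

The set {Jordan, Priya, Ravi, Dana} has only 2 neighbours ({C, E}), so by Hall's theorem at most 5 of the 7 actors can be matched.
Hence no matching covers every actor.

No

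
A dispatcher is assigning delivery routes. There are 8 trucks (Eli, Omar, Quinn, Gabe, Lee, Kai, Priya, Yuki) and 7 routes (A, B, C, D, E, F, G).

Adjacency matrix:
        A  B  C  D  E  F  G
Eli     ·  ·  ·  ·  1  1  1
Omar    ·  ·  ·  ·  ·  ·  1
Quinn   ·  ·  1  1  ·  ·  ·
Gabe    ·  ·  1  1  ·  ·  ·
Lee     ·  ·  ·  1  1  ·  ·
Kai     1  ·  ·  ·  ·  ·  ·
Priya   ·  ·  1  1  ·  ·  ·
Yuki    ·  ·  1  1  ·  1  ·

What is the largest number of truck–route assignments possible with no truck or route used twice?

6

One maximum matching: Eli–F, Omar–G, Quinn–D, Gabe–C, Lee–E, Kai–A.
The set {Eli, Omar, Quinn, Gabe, Lee, Priya, Yuki} has only 5 neighbours ({C, D, E, F, G}), so by Hall's theorem at most 6 of the 8 trucks can be matched.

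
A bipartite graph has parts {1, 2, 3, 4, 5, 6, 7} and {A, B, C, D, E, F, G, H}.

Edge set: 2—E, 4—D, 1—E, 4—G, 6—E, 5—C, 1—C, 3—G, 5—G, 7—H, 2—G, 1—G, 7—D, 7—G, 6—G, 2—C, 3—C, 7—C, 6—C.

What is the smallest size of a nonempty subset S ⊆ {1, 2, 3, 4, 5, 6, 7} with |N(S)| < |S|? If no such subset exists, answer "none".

Take S = {1, 2, 3, 5}. Its neighbourhood is {C, E, G}, so |N(S)| = 3 < |S| = 4.
Every subset of size less than 4 has at least as many neighbours as members, so 4 is the minimum.

4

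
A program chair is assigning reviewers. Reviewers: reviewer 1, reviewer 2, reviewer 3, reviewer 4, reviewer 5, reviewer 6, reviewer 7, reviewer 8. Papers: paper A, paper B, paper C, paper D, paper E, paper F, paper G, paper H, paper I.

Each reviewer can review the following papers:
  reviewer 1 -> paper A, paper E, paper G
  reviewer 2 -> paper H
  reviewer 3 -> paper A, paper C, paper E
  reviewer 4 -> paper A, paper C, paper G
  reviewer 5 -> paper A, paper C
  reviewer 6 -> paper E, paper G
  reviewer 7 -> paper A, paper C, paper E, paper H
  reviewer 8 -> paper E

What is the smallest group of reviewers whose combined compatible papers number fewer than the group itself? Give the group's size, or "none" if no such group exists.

5

Take S = {reviewer 1, reviewer 3, reviewer 4, reviewer 5, reviewer 6}. Its neighbourhood is {paper A, paper C, paper E, paper G}, so |N(S)| = 4 < |S| = 5.
Every subset of size less than 5 has at least as many neighbours as members, so 5 is the minimum.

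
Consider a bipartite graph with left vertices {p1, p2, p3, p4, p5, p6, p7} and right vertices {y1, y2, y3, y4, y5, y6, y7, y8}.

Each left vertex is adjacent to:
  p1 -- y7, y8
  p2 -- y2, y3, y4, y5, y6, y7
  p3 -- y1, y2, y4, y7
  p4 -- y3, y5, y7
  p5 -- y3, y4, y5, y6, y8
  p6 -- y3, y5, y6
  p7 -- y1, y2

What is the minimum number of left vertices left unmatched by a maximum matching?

0

One maximum matching: p1–y8, p2–y4, p3–y7, p4–y3, p5–y5, p6–y6, p7–y1.
This saturates every left vertex, so 7 is the maximum.
That matches 7 of the 7, leaving 0 unmatched; no matching can do better.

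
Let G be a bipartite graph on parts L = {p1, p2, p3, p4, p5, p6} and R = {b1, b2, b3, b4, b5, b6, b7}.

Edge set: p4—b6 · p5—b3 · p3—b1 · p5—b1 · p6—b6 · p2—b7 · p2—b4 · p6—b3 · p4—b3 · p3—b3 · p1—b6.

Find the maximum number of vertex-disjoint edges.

4

A valid assignment of size 4: p1–b6, p2–b7, p3–b1, p4–b3.
The set {p1, p3, p4, p5, p6} has only 3 neighbours ({b1, b3, b6}), so by Hall's theorem at most 4 of the 6 left vertices can be matched.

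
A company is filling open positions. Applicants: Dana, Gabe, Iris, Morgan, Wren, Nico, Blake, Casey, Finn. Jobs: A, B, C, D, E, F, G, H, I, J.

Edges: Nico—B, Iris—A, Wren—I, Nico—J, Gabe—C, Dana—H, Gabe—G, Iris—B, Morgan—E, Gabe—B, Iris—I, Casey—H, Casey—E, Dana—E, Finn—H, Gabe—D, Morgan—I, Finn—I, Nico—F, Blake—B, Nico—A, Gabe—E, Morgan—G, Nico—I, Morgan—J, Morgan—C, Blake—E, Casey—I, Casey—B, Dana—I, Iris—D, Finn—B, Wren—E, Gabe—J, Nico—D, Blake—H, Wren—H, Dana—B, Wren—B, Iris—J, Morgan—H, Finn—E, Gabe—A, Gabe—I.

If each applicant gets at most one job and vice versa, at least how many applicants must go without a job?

1

A valid assignment of size 8: Dana→I, Gabe→G, Iris→A, Morgan→J, Wren→H, Nico→F, Blake→E, Casey→B.
The set {Dana, Wren, Blake, Casey, Finn} has only 4 neighbours ({B, E, H, I}), so by Hall's theorem at most 8 of the 9 applicants can be matched.
That matches 8 of the 9, leaving 1 unmatched; no matching can do better.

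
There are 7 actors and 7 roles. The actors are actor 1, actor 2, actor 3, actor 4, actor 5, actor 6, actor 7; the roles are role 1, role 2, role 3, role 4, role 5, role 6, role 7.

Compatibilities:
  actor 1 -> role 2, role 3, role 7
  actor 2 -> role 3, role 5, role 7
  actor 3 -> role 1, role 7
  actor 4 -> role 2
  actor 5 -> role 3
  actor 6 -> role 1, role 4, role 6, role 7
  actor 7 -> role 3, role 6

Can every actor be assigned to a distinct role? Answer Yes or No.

A valid assignment of size 7: actor 1→role 7, actor 2→role 5, actor 3→role 1, actor 4→role 2, actor 5→role 3, actor 6→role 4, actor 7→role 6.
Every actor is matched, so this is a perfect matching.

Yes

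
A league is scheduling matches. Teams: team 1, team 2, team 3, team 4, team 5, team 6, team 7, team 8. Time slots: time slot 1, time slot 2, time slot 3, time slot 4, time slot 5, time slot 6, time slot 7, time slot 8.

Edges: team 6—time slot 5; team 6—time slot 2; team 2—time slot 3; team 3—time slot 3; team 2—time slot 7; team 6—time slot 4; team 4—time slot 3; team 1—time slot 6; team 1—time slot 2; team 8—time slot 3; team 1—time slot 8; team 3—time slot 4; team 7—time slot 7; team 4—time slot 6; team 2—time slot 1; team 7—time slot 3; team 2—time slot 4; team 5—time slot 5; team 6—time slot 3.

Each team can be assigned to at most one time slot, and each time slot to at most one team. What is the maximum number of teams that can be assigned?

8

A valid assignment of size 8: team 1–time slot 8, team 2–time slot 1, team 3–time slot 4, team 4–time slot 6, team 5–time slot 5, team 6–time slot 2, team 7–time slot 7, team 8–time slot 3.
All 8 teams are matched, so no larger matching exists.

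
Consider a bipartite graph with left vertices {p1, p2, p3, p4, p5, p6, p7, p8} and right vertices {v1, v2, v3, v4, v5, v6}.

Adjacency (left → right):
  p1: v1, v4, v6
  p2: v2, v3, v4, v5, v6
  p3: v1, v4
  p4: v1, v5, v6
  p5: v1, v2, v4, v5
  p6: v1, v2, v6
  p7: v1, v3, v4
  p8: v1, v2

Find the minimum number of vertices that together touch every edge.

The 6 edges p1–v6, p2–v3, p3–v4, p4–v5, p5–v1, p6–v2 form a matching, so any vertex cover needs at least 6 vertices (one per matched edge).
Conversely {v1, v2, v3, v4, v5, v6} meets every edge and has exactly 6 vertices, so 6 is optimal.

6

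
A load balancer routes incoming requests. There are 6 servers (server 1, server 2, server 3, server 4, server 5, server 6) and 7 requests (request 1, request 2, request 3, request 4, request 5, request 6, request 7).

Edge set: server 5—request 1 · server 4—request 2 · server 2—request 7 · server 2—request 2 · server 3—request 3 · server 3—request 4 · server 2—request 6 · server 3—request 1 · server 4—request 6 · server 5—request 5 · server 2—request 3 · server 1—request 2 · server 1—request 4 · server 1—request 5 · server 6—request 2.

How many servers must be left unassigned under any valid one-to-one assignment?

One maximum matching: server 1-request 4, server 2-request 7, server 3-request 3, server 4-request 6, server 5-request 5, server 6-request 2.
This saturates every server, so 6 is the maximum.
That matches 6 of the 6, leaving 0 unmatched; no matching can do better.

0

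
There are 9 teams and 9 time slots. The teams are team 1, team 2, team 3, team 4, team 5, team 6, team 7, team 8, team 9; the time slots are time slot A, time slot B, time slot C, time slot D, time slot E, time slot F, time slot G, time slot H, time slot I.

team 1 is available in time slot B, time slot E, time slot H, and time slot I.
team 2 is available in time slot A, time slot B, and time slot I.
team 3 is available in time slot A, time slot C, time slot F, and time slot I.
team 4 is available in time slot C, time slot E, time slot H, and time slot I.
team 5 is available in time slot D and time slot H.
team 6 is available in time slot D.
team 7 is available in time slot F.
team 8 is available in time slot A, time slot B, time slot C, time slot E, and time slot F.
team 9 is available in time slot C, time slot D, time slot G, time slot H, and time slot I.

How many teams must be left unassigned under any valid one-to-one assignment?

0

One maximum matching: team 1–time slot E, team 2–time slot B, team 3–time slot A, team 4–time slot I, team 5–time slot H, team 6–time slot D, team 7–time slot F, team 8–time slot C, team 9–time slot G.
This saturates every team, so 9 is the maximum.
That matches 9 of the 9, leaving 0 unmatched; no matching can do better.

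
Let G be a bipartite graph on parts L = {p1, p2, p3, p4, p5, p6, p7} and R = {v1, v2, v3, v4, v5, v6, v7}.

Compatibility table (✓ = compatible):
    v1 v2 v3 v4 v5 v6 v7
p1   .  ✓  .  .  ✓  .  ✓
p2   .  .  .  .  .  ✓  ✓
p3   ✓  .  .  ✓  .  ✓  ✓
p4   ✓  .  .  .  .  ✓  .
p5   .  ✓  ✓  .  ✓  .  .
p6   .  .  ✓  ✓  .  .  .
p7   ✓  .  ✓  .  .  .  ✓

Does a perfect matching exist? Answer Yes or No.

For example, pair p1–v5, p2–v6, p3–v4, p4–v1, p5–v2, p6–v3, p7–v7.
All 7 left vertices are covered.

Yes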